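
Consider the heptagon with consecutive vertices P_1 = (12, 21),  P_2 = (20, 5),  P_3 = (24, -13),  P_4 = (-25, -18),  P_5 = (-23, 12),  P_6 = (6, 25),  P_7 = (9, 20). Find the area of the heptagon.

Σ = (-360) + (-380) + (-757) + (-714) + (-647) + (-105) + (-51) = -3014
Area = |Σ|/2 = 1507.

1507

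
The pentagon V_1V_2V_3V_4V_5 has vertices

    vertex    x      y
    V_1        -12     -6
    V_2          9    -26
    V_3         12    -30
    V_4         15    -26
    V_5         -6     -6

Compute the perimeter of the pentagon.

74

|V_1V_2| = √((21)² + (-20)²) = √841 = 29
|V_2V_3| = √((3)² + (-4)²) = √25 = 5
|V_3V_4| = √((3)² + (4)²) = √25 = 5
|V_4V_5| = √((-21)² + (20)²) = √841 = 29
|V_5V_1| = √((-6)² + (0)²) = √36 = 6
Perimeter = 29 + 5 + 5 + 29 + 6 = 74.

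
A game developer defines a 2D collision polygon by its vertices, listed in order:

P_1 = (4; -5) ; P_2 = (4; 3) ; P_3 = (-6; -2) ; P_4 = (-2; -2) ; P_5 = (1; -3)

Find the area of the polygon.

Σ = (32) + (10) + (8) + (8) + (7) = 65
Area = |Σ|/2 = 32.5.

32.5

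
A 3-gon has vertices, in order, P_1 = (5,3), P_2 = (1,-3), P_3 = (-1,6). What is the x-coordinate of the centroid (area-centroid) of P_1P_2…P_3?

Apply Gauss's area formula. First the cross-terms c_i = x_i·y_{i+1} − x_{i+1}·y_i:
  -18, 3, -33  ⇒  2A = -48, A = -24.
Then Σ (x_i + x_{i+1})·c_i = -240, so x̄ = -240 / (6·(-24)) = 5/3.

5/3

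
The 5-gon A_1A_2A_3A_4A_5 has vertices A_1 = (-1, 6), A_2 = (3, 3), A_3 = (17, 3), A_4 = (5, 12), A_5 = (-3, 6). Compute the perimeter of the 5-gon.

46

|A_1A_2| = √((4)² + (-3)²) = √25 = 5
|A_2A_3| = √((14)² + (0)²) = √196 = 14
|A_3A_4| = √((-12)² + (9)²) = √225 = 15
|A_4A_5| = √((-8)² + (-6)²) = √100 = 10
|A_5A_1| = √((2)² + (0)²) = √4 = 2
Perimeter = 5 + 14 + 15 + 10 + 2 = 46.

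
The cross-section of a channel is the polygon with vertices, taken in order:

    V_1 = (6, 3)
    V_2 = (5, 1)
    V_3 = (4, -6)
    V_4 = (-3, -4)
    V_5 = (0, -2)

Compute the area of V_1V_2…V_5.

29.5

Σ = (-9) + (-34) + (-34) + (6) + (12) = -59
Area = |Σ|/2 = 29.5.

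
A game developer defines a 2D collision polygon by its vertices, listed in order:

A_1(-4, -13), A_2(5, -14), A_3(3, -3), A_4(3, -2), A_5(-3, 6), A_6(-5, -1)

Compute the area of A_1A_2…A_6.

Apply the shoelace (surveyor's) formula: 2A = Σ (x_i·y_{i+1} − x_{i+1}·y_i), indices taken mod 6.
Σ = (121) + (27) + (3) + (12) + (33) + (61) = 257
Area = |Σ|/2 = 128.5.

128.5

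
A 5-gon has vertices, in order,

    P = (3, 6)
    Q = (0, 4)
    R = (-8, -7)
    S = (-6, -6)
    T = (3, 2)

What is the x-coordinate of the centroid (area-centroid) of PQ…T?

Apply the shoelace formula. First the cross-terms c_i = x_i·y_{i+1} − x_{i+1}·y_i:
  12, 32, 6, 6, 12  ⇒  2A = 68, A = 34.
Then Σ (x_i + x_{i+1})·c_i = -250, so x̄ = -250 / (6·34) = -125/102.

-125/102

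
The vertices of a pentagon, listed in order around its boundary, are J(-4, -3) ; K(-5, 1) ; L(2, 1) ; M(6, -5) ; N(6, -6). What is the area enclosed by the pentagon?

45

Σ = (-19) + (-7) + (-16) + (-6) + (-42) = -90
Area = |Σ|/2 = 45.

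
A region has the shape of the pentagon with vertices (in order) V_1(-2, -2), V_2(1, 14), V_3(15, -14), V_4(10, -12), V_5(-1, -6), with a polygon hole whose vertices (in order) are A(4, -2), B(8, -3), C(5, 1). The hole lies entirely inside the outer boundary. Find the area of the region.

179.5

Outer boundary:
Apply the shoelace (surveyor's) formula: 2A = Σ (x_i·y_{i+1} − x_{i+1}·y_i), indices taken mod 5.
V_1→V_2: (-2)(14) − (1)(-2) = -26
V_2→V_3: (1)(-14) − (15)(14) = -224
V_3→V_4: (15)(-12) − (10)(-14) = -40
V_4→V_5: (10)(-6) − (-1)(-12) = -72
V_5→V_1: (-1)(-2) − (-2)(-6) = -10
Σ = -372
Area = |Σ|/2 = 186.
Hole:
Cross-terms: 4, 23, -14  ⇒  Σ = 13
Area = |Σ|/2 = 6.5.
Net area = 186 − 6.5 = 179.5.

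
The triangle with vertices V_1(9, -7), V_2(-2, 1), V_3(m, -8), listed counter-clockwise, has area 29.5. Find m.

Write out the shoelace sum; only the two edges meeting at V_3 involve m:
2·Area = [((-2)·(-8) − m·1) + (m·(-7) − 9·(-8))] + -5
       = -8·m + 83 = 59
⇒ m = 3.

3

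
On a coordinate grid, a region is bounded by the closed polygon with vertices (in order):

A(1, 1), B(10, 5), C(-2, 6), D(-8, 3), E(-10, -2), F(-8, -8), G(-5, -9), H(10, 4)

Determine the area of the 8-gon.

162.5

Σ = (-5) + (70) + (42) + (46) + (64) + (32) + (70) + (6) = 325
Area = |Σ|/2 = 162.5.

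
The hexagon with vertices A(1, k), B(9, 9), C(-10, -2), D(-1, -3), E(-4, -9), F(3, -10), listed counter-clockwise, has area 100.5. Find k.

The doubled signed area Σ (x_i y_{i+1} − x_{i+1} y_i) is linear in k.
With k=0 it equals 183; the coefficient of k is -6 (from the two edges through A).
So -6·k + 183 = 2·100.5 = 201 ⇒ k = -3.

-3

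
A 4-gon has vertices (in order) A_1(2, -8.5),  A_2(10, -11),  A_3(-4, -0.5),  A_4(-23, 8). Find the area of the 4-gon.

Apply Gauss's area formula: 2A = Σ (x_i·y_{i+1} − x_{i+1}·y_i), indices taken mod 4.
Σ = (63) + (-49) + (-43.5) + (179.5) = 150
Area = |Σ|/2 = 75.

75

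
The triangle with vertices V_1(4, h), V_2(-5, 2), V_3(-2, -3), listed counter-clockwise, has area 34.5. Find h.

10

The doubled signed area Σ (x_i y_{i+1} − x_{i+1} y_i) is linear in h.
With h=0 it equals 39; the coefficient of h is 3 (from the two edges through V_1).
So 3·h + 39 = 2·34.5 = 69 ⇒ h = 10.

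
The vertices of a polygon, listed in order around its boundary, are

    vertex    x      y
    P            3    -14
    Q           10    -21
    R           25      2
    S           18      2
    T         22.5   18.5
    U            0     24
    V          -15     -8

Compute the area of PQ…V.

1029

Cross-terms: 77, 545, 14, 288, 540, 360, 234  ⇒  Σ = 2058
Area = |Σ|/2 = 1029.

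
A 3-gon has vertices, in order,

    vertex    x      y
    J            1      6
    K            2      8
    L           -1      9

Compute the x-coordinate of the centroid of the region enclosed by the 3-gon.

2/3

Apply Gauss's area formula. First the cross-terms c_i = x_i·y_{i+1} − x_{i+1}·y_i:
  -4, 26, -15  ⇒  2A = 7, A = 3.5.
Then Σ (x_i + x_{i+1})·c_i = 14, so x̄ = 14 / (6·3.5) = 2/3.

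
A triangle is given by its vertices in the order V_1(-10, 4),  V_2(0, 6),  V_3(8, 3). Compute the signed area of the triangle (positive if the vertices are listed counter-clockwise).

-23

Cross-terms: -60, -48, 62  ⇒  Σ = -46
Signed area = Σ/2 = -23 (negative ⇒ clockwise traversal).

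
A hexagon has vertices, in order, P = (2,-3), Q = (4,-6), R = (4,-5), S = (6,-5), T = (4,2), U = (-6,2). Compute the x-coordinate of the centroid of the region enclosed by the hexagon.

Apply the surveyor's formula. First the cross-terms c_i = x_i·y_{i+1} − x_{i+1}·y_i:
  0, 4, 10, 32, 20, 14  ⇒  2A = 80, A = 40.
Then Σ (x_i + x_{i+1})·c_i = 356, so x̄ = 356 / (6·40) = 89/60.

89/60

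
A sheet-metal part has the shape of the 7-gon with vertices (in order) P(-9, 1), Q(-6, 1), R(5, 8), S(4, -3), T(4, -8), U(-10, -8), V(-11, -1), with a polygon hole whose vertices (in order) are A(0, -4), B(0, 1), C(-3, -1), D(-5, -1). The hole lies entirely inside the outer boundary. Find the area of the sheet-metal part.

156

Outer boundary:
Apply the surveyor's formula: 2A = Σ (x_i·y_{i+1} − x_{i+1}·y_i), indices taken mod 7.
P→Q: (-9)(1) − (-6)(1) = -3
Q→R: (-6)(8) − (5)(1) = -53
R→S: (5)(-3) − (4)(8) = -47
S→T: (4)(-8) − (4)(-3) = -20
T→U: (4)(-8) − (-10)(-8) = -112
U→V: (-10)(-1) − (-11)(-8) = -78
V→P: (-11)(1) − (-9)(-1) = -20
Σ = -333
Area = |Σ|/2 = 166.5.
Hole:
A→B: (0)(1) − (0)(-4) = 0
B→C: (0)(-1) − (-3)(1) = 3
C→D: (-3)(-1) − (-5)(-1) = -2
D→A: (-5)(-4) − (0)(-1) = 20
Σ = 21
Area = |Σ|/2 = 10.5.
Net area = 166.5 − 10.5 = 156.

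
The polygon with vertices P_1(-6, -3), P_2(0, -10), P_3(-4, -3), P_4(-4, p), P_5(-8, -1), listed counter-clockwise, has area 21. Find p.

The doubled signed area Σ (x_i y_{i+1} − x_{i+1} y_i) is linear in p.
With p=0 it equals 30; the coefficient of p is 4 (from the two edges through P_4).
So 4·p + 30 = 2·21 = 42 ⇒ p = 3.

3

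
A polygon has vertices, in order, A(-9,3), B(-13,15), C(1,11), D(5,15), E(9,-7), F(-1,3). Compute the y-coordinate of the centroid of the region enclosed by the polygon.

227/35

Apply the shoelace (surveyor's) formula. First the cross-terms c_i = x_i·y_{i+1} − x_{i+1}·y_i:
  -96, -158, -40, -170, 20, 24  ⇒  2A = -420, A = -210.
Then Σ (y_i + y_{i+1})·c_i = -8172, so ȳ = -8172 / (6·(-210)) = 227/35.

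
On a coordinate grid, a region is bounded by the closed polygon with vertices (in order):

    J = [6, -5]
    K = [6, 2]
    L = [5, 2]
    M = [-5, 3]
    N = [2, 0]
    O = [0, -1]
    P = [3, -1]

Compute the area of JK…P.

27.5

Apply the surveyor's formula: 2A = Σ (x_i·y_{i+1} − x_{i+1}·y_i), indices taken mod 7.
Σ = (42) + (2) + (25) + (-6) + (-2) + (3) + (-9) = 55
Area = |Σ|/2 = 27.5.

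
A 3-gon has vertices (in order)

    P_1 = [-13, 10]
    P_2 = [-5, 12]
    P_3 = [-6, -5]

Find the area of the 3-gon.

67

Apply the shoelace formula: 2A = Σ (x_i·y_{i+1} − x_{i+1}·y_i), indices taken mod 3.
Σ = (-106) + (97) + (-125) = -134
Area = |Σ|/2 = 67.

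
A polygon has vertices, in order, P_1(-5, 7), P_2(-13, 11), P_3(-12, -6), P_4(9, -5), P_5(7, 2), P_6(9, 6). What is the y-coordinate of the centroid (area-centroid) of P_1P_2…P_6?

Apply the surveyor's formula. First the cross-terms c_i = x_i·y_{i+1} − x_{i+1}·y_i:
  36, 210, 114, 53, 24, 93  ⇒  2A = 530, A = 265.
Then Σ (y_i + y_{i+1})·c_i = 1686, so ȳ = 1686 / (6·265) = 281/265.

281/265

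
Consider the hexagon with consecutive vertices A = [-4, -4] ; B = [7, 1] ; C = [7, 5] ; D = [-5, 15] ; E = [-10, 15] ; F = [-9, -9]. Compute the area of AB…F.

Apply the shoelace (surveyor's) formula: 2A = Σ (x_i·y_{i+1} − x_{i+1}·y_i), indices taken mod 6.
Cross-terms: 24, 28, 130, 75, 225, 0  ⇒  Σ = 482
Area = |Σ|/2 = 241.

241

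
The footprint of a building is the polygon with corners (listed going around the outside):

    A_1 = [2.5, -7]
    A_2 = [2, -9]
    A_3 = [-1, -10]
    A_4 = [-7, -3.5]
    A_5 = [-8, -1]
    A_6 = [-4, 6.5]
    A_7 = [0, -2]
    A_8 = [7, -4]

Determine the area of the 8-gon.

99

Apply the shoelace (surveyor's) formula: 2A = Σ (x_i·y_{i+1} − x_{i+1}·y_i), indices taken mod 8.
A_1→A_2: (2.5)(-9) − (2)(-7) = -8.5
A_2→A_3: (2)(-10) − (-1)(-9) = -29
A_3→A_4: (-1)(-3.5) − (-7)(-10) = -66.5
A_4→A_5: (-7)(-1) − (-8)(-3.5) = -21
A_5→A_6: (-8)(6.5) − (-4)(-1) = -56
A_6→A_7: (-4)(-2) − (0)(6.5) = 8
A_7→A_8: (0)(-4) − (7)(-2) = 14
A_8→A_1: (7)(-7) − (2.5)(-4) = -39
Σ = -198
Area = |Σ|/2 = 99.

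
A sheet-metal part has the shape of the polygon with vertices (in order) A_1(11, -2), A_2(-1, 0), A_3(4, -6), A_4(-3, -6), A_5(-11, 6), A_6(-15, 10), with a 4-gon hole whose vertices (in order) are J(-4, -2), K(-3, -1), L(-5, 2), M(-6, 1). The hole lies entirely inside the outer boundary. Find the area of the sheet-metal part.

Outer boundary:
Apply the surveyor's formula: 2A = Σ (x_i·y_{i+1} − x_{i+1}·y_i), indices taken mod 6.
Cross-terms: -2, 6, -42, -84, -20, -80  ⇒  Σ = -222
Area = |Σ|/2 = 111.
Hole:
Apply the shoelace (surveyor's) formula: 2A = Σ (x_i·y_{i+1} − x_{i+1}·y_i), indices taken mod 4.
Σ = (-2) + (-11) + (7) + (16) = 10
Area = |Σ|/2 = 5.
Net area = 111 − 5 = 106.

106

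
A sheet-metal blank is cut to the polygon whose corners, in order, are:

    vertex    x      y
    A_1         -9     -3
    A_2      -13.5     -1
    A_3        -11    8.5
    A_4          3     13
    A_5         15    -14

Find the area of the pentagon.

366.875

A_1→A_2: (-9)(-1) − (-13.5)(-3) = -31.5
A_2→A_3: (-13.5)(8.5) − (-11)(-1) = -125.75
A_3→A_4: (-11)(13) − (3)(8.5) = -168.5
A_4→A_5: (3)(-14) − (15)(13) = -237
A_5→A_1: (15)(-3) − (-9)(-14) = -171
Σ = -733.75
Area = |Σ|/2 = 366.875.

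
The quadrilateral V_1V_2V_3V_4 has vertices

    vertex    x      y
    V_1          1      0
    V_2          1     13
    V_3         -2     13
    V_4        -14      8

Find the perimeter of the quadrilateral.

|V_1V_2| = √((0)² + (13)²) = √169 = 13
|V_2V_3| = √((-3)² + (0)²) = √9 = 3
|V_3V_4| = √((-12)² + (-5)²) = √169 = 13
|V_4V_1| = √((15)² + (-8)²) = √289 = 17
Perimeter = 13 + 3 + 13 + 17 = 46.

46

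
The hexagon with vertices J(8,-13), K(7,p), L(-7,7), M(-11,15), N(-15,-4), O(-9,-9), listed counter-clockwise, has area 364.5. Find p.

4

The doubled signed area Σ (x_i y_{i+1} − x_{i+1} y_i) is linear in p.
With p=0 it equals 669; the coefficient of p is 15 (from the two edges through K).
So 15·p + 669 = 2·364.5 = 729 ⇒ p = 4.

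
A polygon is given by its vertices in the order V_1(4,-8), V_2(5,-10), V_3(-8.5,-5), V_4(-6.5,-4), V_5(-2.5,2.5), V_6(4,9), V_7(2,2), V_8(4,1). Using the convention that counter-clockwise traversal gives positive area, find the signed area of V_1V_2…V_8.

-109.625

Σ = (0) + (-110) + (1.5) + (-26.25) + (-32.5) + (-10) + (-6) + (-36) = -219.25
Signed area = Σ/2 = -109.625 (negative ⇒ clockwise traversal).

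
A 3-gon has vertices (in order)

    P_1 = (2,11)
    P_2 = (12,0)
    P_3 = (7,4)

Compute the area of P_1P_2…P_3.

7.5

Apply the shoelace formula: 2A = Σ (x_i·y_{i+1} − x_{i+1}·y_i), indices taken mod 3.
Cross-terms: -132, 48, 69  ⇒  Σ = -15
Area = |Σ|/2 = 7.5.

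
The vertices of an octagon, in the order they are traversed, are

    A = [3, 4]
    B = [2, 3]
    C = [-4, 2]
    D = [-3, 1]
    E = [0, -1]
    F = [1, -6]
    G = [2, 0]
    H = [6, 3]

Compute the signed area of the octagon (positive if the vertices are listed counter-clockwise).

Apply the shoelace formula: 2A = Σ (x_i·y_{i+1} − x_{i+1}·y_i), indices taken mod 8.
Σ = (1) + (16) + (2) + (3) + (1) + (12) + (6) + (15) = 56
Signed area = Σ/2 = 28 (positive ⇒ counter-clockwise traversal).

28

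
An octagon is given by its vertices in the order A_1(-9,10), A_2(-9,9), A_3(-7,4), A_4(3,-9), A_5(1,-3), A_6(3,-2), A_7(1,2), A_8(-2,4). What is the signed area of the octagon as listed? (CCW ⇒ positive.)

63

Apply the shoelace (surveyor's) formula: 2A = Σ (x_i·y_{i+1} − x_{i+1}·y_i), indices taken mod 8.
Σ = (9) + (27) + (51) + (0) + (7) + (8) + (8) + (16) = 126
Signed area = Σ/2 = 63 (positive ⇒ counter-clockwise traversal).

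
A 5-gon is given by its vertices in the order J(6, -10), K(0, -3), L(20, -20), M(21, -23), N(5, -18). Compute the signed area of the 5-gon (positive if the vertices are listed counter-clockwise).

-101.5

Apply the shoelace formula: 2A = Σ (x_i·y_{i+1} − x_{i+1}·y_i), indices taken mod 5.
Σ = (-18) + (60) + (-40) + (-263) + (58) = -203
Signed area = Σ/2 = -101.5 (negative ⇒ clockwise traversal).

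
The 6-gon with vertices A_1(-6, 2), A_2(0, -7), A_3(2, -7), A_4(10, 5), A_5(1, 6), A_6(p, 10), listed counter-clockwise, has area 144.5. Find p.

Write out the shoelace sum; only the two edges meeting at A_6 involve p:
2·Area = [(1·10 − p·6) + (p·2 − (-6)·10)] + 191
       = -4·p + 261 = 289
⇒ p = -7.

-7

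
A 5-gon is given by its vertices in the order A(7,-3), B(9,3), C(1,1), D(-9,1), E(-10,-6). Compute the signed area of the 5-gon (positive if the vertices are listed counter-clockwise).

100

Σ = (48) + (6) + (10) + (64) + (72) = 200
Signed area = Σ/2 = 100 (positive ⇒ counter-clockwise traversal).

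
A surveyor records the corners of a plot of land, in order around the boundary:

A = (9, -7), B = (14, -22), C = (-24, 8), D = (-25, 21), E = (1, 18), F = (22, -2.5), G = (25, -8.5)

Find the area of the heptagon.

Apply the shoelace formula: 2A = Σ (x_i·y_{i+1} − x_{i+1}·y_i), indices taken mod 7.
A→B: (9)(-22) − (14)(-7) = -100
B→C: (14)(8) − (-24)(-22) = -416
C→D: (-24)(21) − (-25)(8) = -304
D→E: (-25)(18) − (1)(21) = -471
E→F: (1)(-2.5) − (22)(18) = -398.5
F→G: (22)(-8.5) − (25)(-2.5) = -124.5
G→A: (25)(-7) − (9)(-8.5) = -98.5
Σ = -1912.5
Area = |Σ|/2 = 956.25.

956.25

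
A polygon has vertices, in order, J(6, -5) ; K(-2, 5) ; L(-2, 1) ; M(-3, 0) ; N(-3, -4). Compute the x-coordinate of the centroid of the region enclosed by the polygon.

13/41

Apply the shoelace (surveyor's) formula. First the cross-terms c_i = x_i·y_{i+1} − x_{i+1}·y_i:
  20, 8, 3, 12, 39  ⇒  2A = 82, A = 41.
Then Σ (x_i + x_{i+1})·c_i = 78, so x̄ = 78 / (6·41) = 13/41.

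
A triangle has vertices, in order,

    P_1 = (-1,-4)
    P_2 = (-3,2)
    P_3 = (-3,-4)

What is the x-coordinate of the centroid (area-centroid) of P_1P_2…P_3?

Apply the shoelace (surveyor's) formula. First the cross-terms c_i = x_i·y_{i+1} − x_{i+1}·y_i:
  -14, 18, 8  ⇒  2A = 12, A = 6.
Then Σ (x_i + x_{i+1})·c_i = -84, so x̄ = -84 / (6·6) = -7/3.

-7/3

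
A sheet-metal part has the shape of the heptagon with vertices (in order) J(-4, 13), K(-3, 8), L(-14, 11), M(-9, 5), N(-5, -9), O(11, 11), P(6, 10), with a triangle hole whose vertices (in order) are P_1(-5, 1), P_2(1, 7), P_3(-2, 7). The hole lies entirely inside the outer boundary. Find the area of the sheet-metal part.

204.5

Outer boundary:
Σ = (7) + (79) + (29) + (106) + (44) + (44) + (118) = 427
Area = |Σ|/2 = 213.5.
Hole:
P_1→P_2: (-5)(7) − (1)(1) = -36
P_2→P_3: (1)(7) − (-2)(7) = 21
P_3→P_1: (-2)(1) − (-5)(7) = 33
Σ = 18
Area = |Σ|/2 = 9.
Net area = 213.5 − 9 = 204.5.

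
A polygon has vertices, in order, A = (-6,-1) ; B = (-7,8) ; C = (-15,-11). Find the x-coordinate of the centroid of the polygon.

-28/3

Apply the surveyor's formula. First the cross-terms c_i = x_i·y_{i+1} − x_{i+1}·y_i:
  -55, 197, -51  ⇒  2A = 91, A = 45.5.
Then Σ (x_i + x_{i+1})·c_i = -2548, so x̄ = -2548 / (6·45.5) = -28/3.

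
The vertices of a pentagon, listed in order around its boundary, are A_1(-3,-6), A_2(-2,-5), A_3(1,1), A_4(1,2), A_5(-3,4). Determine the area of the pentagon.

Apply Gauss's area formula: 2A = Σ (x_i·y_{i+1} − x_{i+1}·y_i), indices taken mod 5.
Σ = (3) + (3) + (1) + (10) + (30) = 47
Area = |Σ|/2 = 23.5.

23.5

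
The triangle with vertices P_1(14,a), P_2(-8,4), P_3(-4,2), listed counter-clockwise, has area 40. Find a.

Write out the shoelace sum; only the two edges meeting at P_1 involve a:
2·Area = [((-4)·a − 14·2) + (14·4 − (-8)·a)] + 0
       = 4·a + 28 = 80
⇒ a = 13.

13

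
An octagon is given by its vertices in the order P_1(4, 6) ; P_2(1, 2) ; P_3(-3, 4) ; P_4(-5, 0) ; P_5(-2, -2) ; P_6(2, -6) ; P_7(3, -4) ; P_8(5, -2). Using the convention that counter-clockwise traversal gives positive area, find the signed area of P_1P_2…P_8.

Apply the shoelace (surveyor's) formula: 2A = Σ (x_i·y_{i+1} − x_{i+1}·y_i), indices taken mod 8.
Σ = (2) + (10) + (20) + (10) + (16) + (10) + (14) + (38) = 120
Signed area = Σ/2 = 60 (positive ⇒ counter-clockwise traversal).

60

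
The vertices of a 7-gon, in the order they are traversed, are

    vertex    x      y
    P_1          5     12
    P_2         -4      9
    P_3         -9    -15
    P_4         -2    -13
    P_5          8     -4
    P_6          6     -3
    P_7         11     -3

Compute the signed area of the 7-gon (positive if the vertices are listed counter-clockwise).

Cross-terms: 93, 141, 87, 112, 0, 15, 147  ⇒  Σ = 595
Signed area = Σ/2 = 297.5 (positive ⇒ counter-clockwise traversal).

297.5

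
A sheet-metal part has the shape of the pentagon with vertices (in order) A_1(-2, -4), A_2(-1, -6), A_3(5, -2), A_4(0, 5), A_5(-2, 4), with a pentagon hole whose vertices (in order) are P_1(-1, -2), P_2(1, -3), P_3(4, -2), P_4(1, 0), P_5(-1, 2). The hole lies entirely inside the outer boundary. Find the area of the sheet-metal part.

34

Outer boundary:
Σ = (8) + (32) + (25) + (10) + (16) = 91
Area = |Σ|/2 = 45.5.
Hole:
Cross-terms: 5, 10, 2, 2, 4  ⇒  Σ = 23
Area = |Σ|/2 = 11.5.
Net area = 45.5 − 11.5 = 34.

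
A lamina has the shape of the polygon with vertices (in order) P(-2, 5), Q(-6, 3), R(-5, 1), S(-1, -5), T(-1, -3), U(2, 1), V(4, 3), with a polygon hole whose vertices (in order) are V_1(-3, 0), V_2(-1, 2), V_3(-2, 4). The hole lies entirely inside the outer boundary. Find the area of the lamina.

Outer boundary:
P→Q: (-2)(3) − (-6)(5) = 24
Q→R: (-6)(1) − (-5)(3) = 9
R→S: (-5)(-5) − (-1)(1) = 26
S→T: (-1)(-3) − (-1)(-5) = -2
T→U: (-1)(1) − (2)(-3) = 5
U→V: (2)(3) − (4)(1) = 2
V→P: (4)(5) − (-2)(3) = 26
Σ = 90
Area = |Σ|/2 = 45.
Hole:
Apply the shoelace (surveyor's) formula: 2A = Σ (x_i·y_{i+1} − x_{i+1}·y_i), indices taken mod 3.
Cross-terms: -6, 0, 12  ⇒  Σ = 6
Area = |Σ|/2 = 3.
Net area = 45 − 3 = 42.

42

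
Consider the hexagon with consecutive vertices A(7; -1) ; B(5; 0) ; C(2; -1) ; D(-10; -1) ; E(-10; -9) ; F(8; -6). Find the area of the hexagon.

Apply the surveyor's formula: 2A = Σ (x_i·y_{i+1} − x_{i+1}·y_i), indices taken mod 6.
A→B: (7)(0) − (5)(-1) = 5
B→C: (5)(-1) − (2)(0) = -5
C→D: (2)(-1) − (-10)(-1) = -12
D→E: (-10)(-9) − (-10)(-1) = 80
E→F: (-10)(-6) − (8)(-9) = 132
F→A: (8)(-1) − (7)(-6) = 34
Σ = 234
Area = |Σ|/2 = 117.

117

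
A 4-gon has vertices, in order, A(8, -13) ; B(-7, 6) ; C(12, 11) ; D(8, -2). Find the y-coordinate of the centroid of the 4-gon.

80/49

Apply the surveyor's formula. First the cross-terms c_i = x_i·y_{i+1} − x_{i+1}·y_i:
  -43, -149, -112, -88  ⇒  2A = -392, A = -196.
Then Σ (y_i + y_{i+1})·c_i = -1920, so ȳ = -1920 / (6·(-196)) = 80/49.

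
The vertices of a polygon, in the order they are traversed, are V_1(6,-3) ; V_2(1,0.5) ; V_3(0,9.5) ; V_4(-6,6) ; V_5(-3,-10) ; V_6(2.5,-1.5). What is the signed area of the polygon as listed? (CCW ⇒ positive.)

90.75

Apply Gauss's area formula: 2A = Σ (x_i·y_{i+1} − x_{i+1}·y_i), indices taken mod 6.
V_1→V_2: (6)(0.5) − (1)(-3) = 6
V_2→V_3: (1)(9.5) − (0)(0.5) = 9.5
V_3→V_4: (0)(6) − (-6)(9.5) = 57
V_4→V_5: (-6)(-10) − (-3)(6) = 78
V_5→V_6: (-3)(-1.5) − (2.5)(-10) = 29.5
V_6→V_1: (2.5)(-3) − (6)(-1.5) = 1.5
Σ = 181.5
Signed area = Σ/2 = 90.75 (positive ⇒ counter-clockwise traversal).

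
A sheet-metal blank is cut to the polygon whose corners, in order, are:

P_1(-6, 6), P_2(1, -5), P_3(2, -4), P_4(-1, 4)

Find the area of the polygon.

P_1→P_2: (-6)(-5) − (1)(6) = 24
P_2→P_3: (1)(-4) − (2)(-5) = 6
P_3→P_4: (2)(4) − (-1)(-4) = 4
P_4→P_1: (-1)(6) − (-6)(4) = 18
Σ = 52
Area = |Σ|/2 = 26.

26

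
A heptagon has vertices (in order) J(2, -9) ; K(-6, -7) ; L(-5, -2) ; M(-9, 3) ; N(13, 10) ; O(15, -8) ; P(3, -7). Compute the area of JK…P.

300.5

Apply the surveyor's formula: 2A = Σ (x_i·y_{i+1} − x_{i+1}·y_i), indices taken mod 7.
J→K: (2)(-7) − (-6)(-9) = -68
K→L: (-6)(-2) − (-5)(-7) = -23
L→M: (-5)(3) − (-9)(-2) = -33
M→N: (-9)(10) − (13)(3) = -129
N→O: (13)(-8) − (15)(10) = -254
O→P: (15)(-7) − (3)(-8) = -81
P→J: (3)(-9) − (2)(-7) = -13
Σ = -601
Area = |Σ|/2 = 300.5.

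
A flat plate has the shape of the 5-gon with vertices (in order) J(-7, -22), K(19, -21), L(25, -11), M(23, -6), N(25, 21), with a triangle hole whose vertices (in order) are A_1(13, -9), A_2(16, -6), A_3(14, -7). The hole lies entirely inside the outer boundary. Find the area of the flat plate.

605.5

Outer boundary:
Σ = (565) + (316) + (103) + (633) + (-403) = 1214
Area = |Σ|/2 = 607.
Hole:
Apply the shoelace (surveyor's) formula: 2A = Σ (x_i·y_{i+1} − x_{i+1}·y_i), indices taken mod 3.
Σ = (66) + (-28) + (-35) = 3
Area = |Σ|/2 = 1.5.
Net area = 607 − 1.5 = 605.5.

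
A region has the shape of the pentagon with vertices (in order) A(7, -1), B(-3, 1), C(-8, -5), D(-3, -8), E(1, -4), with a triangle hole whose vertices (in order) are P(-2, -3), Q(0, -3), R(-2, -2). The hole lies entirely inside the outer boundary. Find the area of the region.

60.5

Outer boundary:
A→B: (7)(1) − (-3)(-1) = 4
B→C: (-3)(-5) − (-8)(1) = 23
C→D: (-8)(-8) − (-3)(-5) = 49
D→E: (-3)(-4) − (1)(-8) = 20
E→A: (1)(-1) − (7)(-4) = 27
Σ = 123
Area = |Σ|/2 = 61.5.
Hole:
Apply the surveyor's formula: 2A = Σ (x_i·y_{i+1} − x_{i+1}·y_i), indices taken mod 3.
Σ = (6) + (-6) + (2) = 2
Area = |Σ|/2 = 1.
Net area = 61.5 − 1 = 60.5.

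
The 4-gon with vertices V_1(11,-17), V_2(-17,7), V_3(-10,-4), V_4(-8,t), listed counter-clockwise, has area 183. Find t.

Write out the shoelace sum; only the two edges meeting at V_4 involve t:
2·Area = [((-10)·t − (-8)·(-4)) + ((-8)·(-17) − 11·t)] + -74
       = -21·t + 30 = 366
⇒ t = -16.

-16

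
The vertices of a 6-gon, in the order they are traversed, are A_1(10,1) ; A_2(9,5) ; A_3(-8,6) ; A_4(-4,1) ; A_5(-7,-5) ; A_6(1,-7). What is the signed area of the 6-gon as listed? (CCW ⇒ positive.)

Apply Gauss's area formula: 2A = Σ (x_i·y_{i+1} − x_{i+1}·y_i), indices taken mod 6.
Σ = (41) + (94) + (16) + (27) + (54) + (71) = 303
Signed area = Σ/2 = 151.5 (positive ⇒ counter-clockwise traversal).

151.5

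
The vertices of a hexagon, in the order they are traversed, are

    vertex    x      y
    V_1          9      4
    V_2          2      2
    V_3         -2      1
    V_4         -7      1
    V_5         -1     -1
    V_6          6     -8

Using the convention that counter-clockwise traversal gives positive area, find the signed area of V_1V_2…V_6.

69.5

Apply the shoelace (surveyor's) formula: 2A = Σ (x_i·y_{i+1} − x_{i+1}·y_i), indices taken mod 6.
Σ = (10) + (6) + (5) + (8) + (14) + (96) = 139
Signed area = Σ/2 = 69.5 (positive ⇒ counter-clockwise traversal).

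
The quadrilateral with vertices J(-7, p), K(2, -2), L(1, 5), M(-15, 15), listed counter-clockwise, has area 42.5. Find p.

The doubled signed area Σ (x_i y_{i+1} − x_{i+1} y_i) is linear in p.
With p=0 it equals 221; the coefficient of p is -17 (from the two edges through J).
So -17·p + 221 = 2·42.5 = 85 ⇒ p = 8.

8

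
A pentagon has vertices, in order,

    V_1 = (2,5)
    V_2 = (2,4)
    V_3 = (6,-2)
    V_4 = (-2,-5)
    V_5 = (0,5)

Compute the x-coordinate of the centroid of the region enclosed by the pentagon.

Apply the shoelace formula. First the cross-terms c_i = x_i·y_{i+1} − x_{i+1}·y_i:
  -2, -28, -34, -10, -10  ⇒  2A = -84, A = -42.
Then Σ (x_i + x_{i+1})·c_i = -368, so x̄ = -368 / (6·(-42)) = 92/63.

92/63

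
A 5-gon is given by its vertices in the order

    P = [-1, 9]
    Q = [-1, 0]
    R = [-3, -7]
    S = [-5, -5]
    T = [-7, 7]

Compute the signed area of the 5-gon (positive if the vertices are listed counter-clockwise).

-65

Apply the shoelace (surveyor's) formula: 2A = Σ (x_i·y_{i+1} − x_{i+1}·y_i), indices taken mod 5.
Σ = (9) + (7) + (-20) + (-70) + (-56) = -130
Signed area = Σ/2 = -65 (negative ⇒ clockwise traversal).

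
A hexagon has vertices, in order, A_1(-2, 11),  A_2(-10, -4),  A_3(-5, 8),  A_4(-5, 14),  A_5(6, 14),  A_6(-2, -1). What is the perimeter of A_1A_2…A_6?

|A_1A_2| = √((-8)² + (-15)²) = √289 = 17
|A_2A_3| = √((5)² + (12)²) = √169 = 13
|A_3A_4| = √((0)² + (6)²) = √36 = 6
|A_4A_5| = √((11)² + (0)²) = √121 = 11
|A_5A_6| = √((-8)² + (-15)²) = √289 = 17
|A_6A_1| = √((0)² + (12)²) = √144 = 12
Perimeter = 17 + 13 + 6 + 11 + 17 + 12 = 76.

76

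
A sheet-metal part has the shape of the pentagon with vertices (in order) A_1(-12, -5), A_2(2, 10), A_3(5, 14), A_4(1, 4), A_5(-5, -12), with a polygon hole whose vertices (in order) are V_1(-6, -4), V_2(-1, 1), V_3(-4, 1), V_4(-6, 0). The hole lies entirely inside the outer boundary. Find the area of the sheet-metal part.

107

Outer boundary:
Apply the shoelace (surveyor's) formula: 2A = Σ (x_i·y_{i+1} − x_{i+1}·y_i), indices taken mod 5.
Σ = (-110) + (-22) + (6) + (8) + (-119) = -237
Area = |Σ|/2 = 118.5.
Hole:
Cross-terms: -10, 3, 6, 24  ⇒  Σ = 23
Area = |Σ|/2 = 11.5.
Net area = 118.5 − 11.5 = 107.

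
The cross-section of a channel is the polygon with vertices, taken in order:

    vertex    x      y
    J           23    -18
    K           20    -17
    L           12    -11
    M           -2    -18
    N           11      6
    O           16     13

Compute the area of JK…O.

Apply the shoelace (surveyor's) formula: 2A = Σ (x_i·y_{i+1} − x_{i+1}·y_i), indices taken mod 6.
Σ = (-31) + (-16) + (-238) + (186) + (47) + (-587) = -639
Area = |Σ|/2 = 319.5.

319.5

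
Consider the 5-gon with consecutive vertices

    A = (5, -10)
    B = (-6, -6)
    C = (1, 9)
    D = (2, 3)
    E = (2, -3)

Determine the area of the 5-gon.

Apply the shoelace (surveyor's) formula: 2A = Σ (x_i·y_{i+1} − x_{i+1}·y_i), indices taken mod 5.
A→B: (5)(-6) − (-6)(-10) = -90
B→C: (-6)(9) − (1)(-6) = -48
C→D: (1)(3) − (2)(9) = -15
D→E: (2)(-3) − (2)(3) = -12
E→A: (2)(-10) − (5)(-3) = -5
Σ = -170
Area = |Σ|/2 = 85.

85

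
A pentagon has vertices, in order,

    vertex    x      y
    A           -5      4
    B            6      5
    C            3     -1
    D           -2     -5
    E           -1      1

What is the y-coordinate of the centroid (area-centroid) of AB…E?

130/93

Apply the shoelace formula. First the cross-terms c_i = x_i·y_{i+1} − x_{i+1}·y_i:
  -49, -21, -17, -7, 1  ⇒  2A = -93, A = -46.5.
Then Σ (y_i + y_{i+1})·c_i = -390, so ȳ = -390 / (6·(-46.5)) = 130/93.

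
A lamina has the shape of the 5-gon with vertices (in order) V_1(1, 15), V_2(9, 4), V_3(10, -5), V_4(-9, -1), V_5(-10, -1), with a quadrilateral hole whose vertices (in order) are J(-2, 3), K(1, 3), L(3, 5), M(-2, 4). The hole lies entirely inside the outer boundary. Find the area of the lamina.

Outer boundary:
Apply the surveyor's formula: 2A = Σ (x_i·y_{i+1} − x_{i+1}·y_i), indices taken mod 5.
Cross-terms: -131, -85, -55, -1, -149  ⇒  Σ = -421
Area = |Σ|/2 = 210.5.
Hole:
Σ = (-9) + (-4) + (22) + (2) = 11
Area = |Σ|/2 = 5.5.
Net area = 210.5 − 5.5 = 205.

205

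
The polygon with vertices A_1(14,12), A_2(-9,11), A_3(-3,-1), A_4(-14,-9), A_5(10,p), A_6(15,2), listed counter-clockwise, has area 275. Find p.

1

Write out the shoelace sum; only the two edges meeting at A_5 involve p:
2·Area = [((-14)·p − 10·(-9)) + (10·2 − 15·p)] + 469
       = -29·p + 579 = 550
⇒ p = 1.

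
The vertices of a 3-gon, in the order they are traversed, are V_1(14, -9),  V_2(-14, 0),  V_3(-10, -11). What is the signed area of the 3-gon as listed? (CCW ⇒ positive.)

136

Apply the surveyor's formula: 2A = Σ (x_i·y_{i+1} − x_{i+1}·y_i), indices taken mod 3.
Σ = (-126) + (154) + (244) = 272
Signed area = Σ/2 = 136 (positive ⇒ counter-clockwise traversal).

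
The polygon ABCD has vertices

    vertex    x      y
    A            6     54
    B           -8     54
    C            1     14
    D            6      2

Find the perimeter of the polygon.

120

|AB| = √((-14)² + (0)²) = √196 = 14
|BC| = √((9)² + (-40)²) = √1681 = 41
|CD| = √((5)² + (-12)²) = √169 = 13
|DA| = √((0)² + (52)²) = √2704 = 52
Perimeter = 14 + 41 + 13 + 52 = 120.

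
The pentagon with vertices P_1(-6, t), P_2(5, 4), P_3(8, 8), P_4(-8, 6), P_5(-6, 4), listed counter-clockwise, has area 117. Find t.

The doubled signed area Σ (x_i y_{i+1} − x_{i+1} y_i) is linear in t.
With t=0 it equals 124; the coefficient of t is -11 (from the two edges through P_1).
So -11·t + 124 = 2·117 = 234 ⇒ t = -10.

-10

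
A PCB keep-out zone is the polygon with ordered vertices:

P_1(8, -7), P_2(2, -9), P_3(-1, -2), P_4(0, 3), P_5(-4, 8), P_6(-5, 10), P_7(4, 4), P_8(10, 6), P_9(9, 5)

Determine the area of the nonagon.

Apply the shoelace formula: 2A = Σ (x_i·y_{i+1} − x_{i+1}·y_i), indices taken mod 9.
Σ = (-58) + (-13) + (-3) + (12) + (0) + (-60) + (-16) + (-4) + (-103) = -245
Area = |Σ|/2 = 122.5.

122.5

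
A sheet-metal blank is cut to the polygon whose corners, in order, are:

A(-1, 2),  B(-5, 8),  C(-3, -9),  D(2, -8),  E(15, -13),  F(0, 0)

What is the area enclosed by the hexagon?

Cross-terms: 2, 69, 42, 94, 0, 0  ⇒  Σ = 207
Area = |Σ|/2 = 103.5.

103.5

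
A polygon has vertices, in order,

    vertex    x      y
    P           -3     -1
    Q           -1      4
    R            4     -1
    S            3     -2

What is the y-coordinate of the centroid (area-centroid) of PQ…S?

1/3

Apply the shoelace (surveyor's) formula. First the cross-terms c_i = x_i·y_{i+1} − x_{i+1}·y_i:
  -13, -15, -5, -9  ⇒  2A = -42, A = -21.
Then Σ (y_i + y_{i+1})·c_i = -42, so ȳ = -42 / (6·(-21)) = 1/3.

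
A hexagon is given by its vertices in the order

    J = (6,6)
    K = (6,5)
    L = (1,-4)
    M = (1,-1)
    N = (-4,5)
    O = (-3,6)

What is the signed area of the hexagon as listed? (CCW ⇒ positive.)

-47

Σ = (-6) + (-29) + (3) + (1) + (-9) + (-54) = -94
Signed area = Σ/2 = -47 (negative ⇒ clockwise traversal).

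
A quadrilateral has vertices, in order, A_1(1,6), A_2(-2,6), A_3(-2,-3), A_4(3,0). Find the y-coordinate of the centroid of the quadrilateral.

Apply the surveyor's formula. First the cross-terms c_i = x_i·y_{i+1} − x_{i+1}·y_i:
  18, 18, 9, 18  ⇒  2A = 63, A = 31.5.
Then Σ (y_i + y_{i+1})·c_i = 351, so ȳ = 351 / (6·31.5) = 13/7.

13/7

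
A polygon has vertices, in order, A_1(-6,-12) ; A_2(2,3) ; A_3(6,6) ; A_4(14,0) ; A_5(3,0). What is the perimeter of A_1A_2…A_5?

58

|A_1A_2| = √((8)² + (15)²) = √289 = 17
|A_2A_3| = √((4)² + (3)²) = √25 = 5
|A_3A_4| = √((8)² + (-6)²) = √100 = 10
|A_4A_5| = √((-11)² + (0)²) = √121 = 11
|A_5A_1| = √((-9)² + (-12)²) = √225 = 15
Perimeter = 17 + 5 + 10 + 11 + 15 = 58.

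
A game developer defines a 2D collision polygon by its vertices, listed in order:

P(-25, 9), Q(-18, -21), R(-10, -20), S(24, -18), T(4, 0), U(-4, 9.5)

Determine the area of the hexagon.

Apply the surveyor's formula: 2A = Σ (x_i·y_{i+1} − x_{i+1}·y_i), indices taken mod 6.
Cross-terms: 687, 150, 660, 72, 38, 201.5  ⇒  Σ = 1808.5
Area = |Σ|/2 = 904.25.

904.25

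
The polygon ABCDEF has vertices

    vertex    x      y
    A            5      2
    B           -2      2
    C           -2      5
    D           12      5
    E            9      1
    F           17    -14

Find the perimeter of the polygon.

|AB| = √((-7)² + (0)²) = √49 = 7
|BC| = √((0)² + (3)²) = √9 = 3
|CD| = √((14)² + (0)²) = √196 = 14
|DE| = √((-3)² + (-4)²) = √25 = 5
|EF| = √((8)² + (-15)²) = √289 = 17
|FA| = √((-12)² + (16)²) = √400 = 20
Perimeter = 7 + 3 + 14 + 5 + 17 + 20 = 66.

66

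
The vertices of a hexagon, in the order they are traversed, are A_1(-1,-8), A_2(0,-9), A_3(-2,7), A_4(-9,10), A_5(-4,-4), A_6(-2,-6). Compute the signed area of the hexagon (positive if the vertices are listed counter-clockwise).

68

A_1→A_2: (-1)(-9) − (0)(-8) = 9
A_2→A_3: (0)(7) − (-2)(-9) = -18
A_3→A_4: (-2)(10) − (-9)(7) = 43
A_4→A_5: (-9)(-4) − (-4)(10) = 76
A_5→A_6: (-4)(-6) − (-2)(-4) = 16
A_6→A_1: (-2)(-8) − (-1)(-6) = 10
Σ = 136
Signed area = Σ/2 = 68 (positive ⇒ counter-clockwise traversal).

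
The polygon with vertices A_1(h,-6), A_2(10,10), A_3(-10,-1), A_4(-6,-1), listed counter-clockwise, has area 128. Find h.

6

Write out the shoelace sum; only the two edges meeting at A_1 involve h:
2·Area = [((-6)·(-6) − h·(-1)) + (h·10 − 10·(-6))] + 94
       = 11·h + 190 = 256
⇒ h = 6.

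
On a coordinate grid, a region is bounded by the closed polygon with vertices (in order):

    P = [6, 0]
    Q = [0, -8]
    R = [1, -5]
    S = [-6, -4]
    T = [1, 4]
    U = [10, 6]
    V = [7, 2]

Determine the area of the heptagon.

81

Apply the surveyor's formula: 2A = Σ (x_i·y_{i+1} − x_{i+1}·y_i), indices taken mod 7.
Cross-terms: -48, 8, -34, -20, -34, -22, -12  ⇒  Σ = -162
Area = |Σ|/2 = 81.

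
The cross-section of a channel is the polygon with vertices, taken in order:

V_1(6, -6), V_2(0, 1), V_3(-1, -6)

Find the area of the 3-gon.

Apply the shoelace formula: 2A = Σ (x_i·y_{i+1} − x_{i+1}·y_i), indices taken mod 3.
Σ = (6) + (1) + (42) = 49
Area = |Σ|/2 = 24.5.

24.5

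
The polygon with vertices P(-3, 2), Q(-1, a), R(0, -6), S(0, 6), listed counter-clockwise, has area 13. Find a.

0

Write out the shoelace sum; only the two edges meeting at Q involve a:
2·Area = [((-3)·a − (-1)·2) + ((-1)·(-6) − 0·a)] + 18
       = -3·a + 26 = 26
⇒ a = 0.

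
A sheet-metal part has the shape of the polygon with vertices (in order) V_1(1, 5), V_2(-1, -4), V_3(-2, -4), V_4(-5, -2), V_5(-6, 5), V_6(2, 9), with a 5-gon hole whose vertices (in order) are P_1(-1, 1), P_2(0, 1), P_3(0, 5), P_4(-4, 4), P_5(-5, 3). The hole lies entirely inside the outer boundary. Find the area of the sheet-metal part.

Outer boundary:
Cross-terms: 1, -4, -16, -37, -64, 1  ⇒  Σ = -119
Area = |Σ|/2 = 59.5.
Hole:
Apply the shoelace (surveyor's) formula: 2A = Σ (x_i·y_{i+1} − x_{i+1}·y_i), indices taken mod 5.
P_1→P_2: (-1)(1) − (0)(1) = -1
P_2→P_3: (0)(5) − (0)(1) = 0
P_3→P_4: (0)(4) − (-4)(5) = 20
P_4→P_5: (-4)(3) − (-5)(4) = 8
P_5→P_1: (-5)(1) − (-1)(3) = -2
Σ = 25
Area = |Σ|/2 = 12.5.
Net area = 59.5 − 12.5 = 47.

47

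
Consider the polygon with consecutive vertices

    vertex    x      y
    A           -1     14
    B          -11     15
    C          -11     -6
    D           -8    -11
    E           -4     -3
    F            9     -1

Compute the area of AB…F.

289.5

Apply Gauss's area formula: 2A = Σ (x_i·y_{i+1} − x_{i+1}·y_i), indices taken mod 6.
Cross-terms: 139, 231, 73, -20, 31, 125  ⇒  Σ = 579
Area = |Σ|/2 = 289.5.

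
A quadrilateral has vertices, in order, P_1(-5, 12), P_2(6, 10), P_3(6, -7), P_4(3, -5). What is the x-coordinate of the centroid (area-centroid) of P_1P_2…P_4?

161/74

Apply Gauss's area formula. First the cross-terms c_i = x_i·y_{i+1} − x_{i+1}·y_i:
  -122, -102, -9, 11  ⇒  2A = -222, A = -111.
Then Σ (x_i + x_{i+1})·c_i = -1449, so x̄ = -1449 / (6·(-111)) = 161/74.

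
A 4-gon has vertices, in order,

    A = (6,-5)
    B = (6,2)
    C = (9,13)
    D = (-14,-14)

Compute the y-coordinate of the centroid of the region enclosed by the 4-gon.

-92/39

Apply Gauss's area formula. First the cross-terms c_i = x_i·y_{i+1} − x_{i+1}·y_i:
  42, 60, 56, 154  ⇒  2A = 312, A = 156.
Then Σ (y_i + y_{i+1})·c_i = -2208, so ȳ = -2208 / (6·156) = -92/39.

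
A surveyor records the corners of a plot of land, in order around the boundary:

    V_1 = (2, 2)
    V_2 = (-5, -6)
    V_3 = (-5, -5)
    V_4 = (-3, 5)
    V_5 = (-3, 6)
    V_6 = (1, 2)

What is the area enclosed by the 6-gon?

Apply Gauss's area formula: 2A = Σ (x_i·y_{i+1} − x_{i+1}·y_i), indices taken mod 6.
Cross-terms: -2, -5, -40, -3, -12, -2  ⇒  Σ = -64
Area = |Σ|/2 = 32.

32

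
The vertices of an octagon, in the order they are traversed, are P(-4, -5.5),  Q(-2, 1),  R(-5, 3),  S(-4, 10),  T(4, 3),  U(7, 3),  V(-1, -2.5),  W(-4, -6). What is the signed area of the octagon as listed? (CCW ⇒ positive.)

-67.75

Apply the shoelace formula: 2A = Σ (x_i·y_{i+1} − x_{i+1}·y_i), indices taken mod 8.
Σ = (-15) + (-1) + (-38) + (-52) + (-9) + (-14.5) + (-4) + (-2) = -135.5
Signed area = Σ/2 = -67.75 (negative ⇒ clockwise traversal).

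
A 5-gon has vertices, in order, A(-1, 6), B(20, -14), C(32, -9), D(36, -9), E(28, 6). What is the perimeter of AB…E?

|AB| = √((21)² + (-20)²) = √841 = 29
|BC| = √((12)² + (5)²) = √169 = 13
|CD| = √((4)² + (0)²) = √16 = 4
|DE| = √((-8)² + (15)²) = √289 = 17
|EA| = √((-29)² + (0)²) = √841 = 29
Perimeter = 29 + 13 + 4 + 17 + 29 = 92.

92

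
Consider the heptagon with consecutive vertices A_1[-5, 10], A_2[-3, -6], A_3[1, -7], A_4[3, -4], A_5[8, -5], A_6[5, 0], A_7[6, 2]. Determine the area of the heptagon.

Apply the shoelace formula: 2A = Σ (x_i·y_{i+1} − x_{i+1}·y_i), indices taken mod 7.
Σ = (60) + (27) + (17) + (17) + (25) + (10) + (70) = 226
Area = |Σ|/2 = 113.

113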